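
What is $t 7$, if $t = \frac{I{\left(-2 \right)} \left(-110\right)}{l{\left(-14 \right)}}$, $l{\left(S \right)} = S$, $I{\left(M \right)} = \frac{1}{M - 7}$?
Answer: $- \frac{55}{9} \approx -6.1111$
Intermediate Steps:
$I{\left(M \right)} = \frac{1}{-7 + M}$
$t = - \frac{55}{63}$ ($t = \frac{\frac{1}{-7 - 2} \left(-110\right)}{-14} = \frac{1}{-9} \left(-110\right) \left(- \frac{1}{14}\right) = \left(- \frac{1}{9}\right) \left(-110\right) \left(- \frac{1}{14}\right) = \frac{110}{9} \left(- \frac{1}{14}\right) = - \frac{55}{63} \approx -0.87302$)
$t 7 = \left(- \frac{55}{63}\right) 7 = - \frac{55}{9}$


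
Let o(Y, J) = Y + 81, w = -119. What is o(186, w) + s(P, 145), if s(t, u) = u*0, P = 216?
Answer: 267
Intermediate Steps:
o(Y, J) = 81 + Y
s(t, u) = 0
o(186, w) + s(P, 145) = (81 + 186) + 0 = 267 + 0 = 267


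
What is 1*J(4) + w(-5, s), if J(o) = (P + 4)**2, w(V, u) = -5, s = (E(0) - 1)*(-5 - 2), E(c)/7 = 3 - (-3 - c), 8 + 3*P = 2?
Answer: -1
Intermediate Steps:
P = -2 (P = -8/3 + (1/3)*2 = -8/3 + 2/3 = -2)
E(c) = 42 + 7*c (E(c) = 7*(3 - (-3 - c)) = 7*(3 + (3 + c)) = 7*(6 + c) = 42 + 7*c)
s = -287 (s = ((42 + 7*0) - 1)*(-5 - 2) = ((42 + 0) - 1)*(-7) = (42 - 1)*(-7) = 41*(-7) = -287)
J(o) = 4 (J(o) = (-2 + 4)**2 = 2**2 = 4)
1*J(4) + w(-5, s) = 1*4 - 5 = 4 - 5 = -1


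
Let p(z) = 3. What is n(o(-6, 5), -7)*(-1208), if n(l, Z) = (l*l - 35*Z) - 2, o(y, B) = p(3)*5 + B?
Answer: -776744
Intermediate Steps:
o(y, B) = 15 + B (o(y, B) = 3*5 + B = 15 + B)
n(l, Z) = -2 + l**2 - 35*Z (n(l, Z) = (l**2 - 35*Z) - 2 = -2 + l**2 - 35*Z)
n(o(-6, 5), -7)*(-1208) = (-2 + (15 + 5)**2 - 35*(-7))*(-1208) = (-2 + 20**2 + 245)*(-1208) = (-2 + 400 + 245)*(-1208) = 643*(-1208) = -776744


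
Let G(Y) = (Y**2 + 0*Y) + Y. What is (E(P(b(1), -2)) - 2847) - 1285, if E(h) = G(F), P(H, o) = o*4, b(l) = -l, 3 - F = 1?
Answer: -4126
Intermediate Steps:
F = 2 (F = 3 - 1*1 = 3 - 1 = 2)
G(Y) = Y + Y**2 (G(Y) = (Y**2 + 0) + Y = Y**2 + Y = Y + Y**2)
P(H, o) = 4*o
E(h) = 6 (E(h) = 2*(1 + 2) = 2*3 = 6)
(E(P(b(1), -2)) - 2847) - 1285 = (6 - 2847) - 1285 = -2841 - 1285 = -4126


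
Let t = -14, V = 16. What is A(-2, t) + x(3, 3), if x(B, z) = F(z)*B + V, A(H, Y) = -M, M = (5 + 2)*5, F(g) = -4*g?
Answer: -55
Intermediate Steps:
M = 35 (M = 7*5 = 35)
A(H, Y) = -35 (A(H, Y) = -1*35 = -35)
x(B, z) = 16 - 4*B*z (x(B, z) = (-4*z)*B + 16 = -4*B*z + 16 = 16 - 4*B*z)
A(-2, t) + x(3, 3) = -35 + (16 - 4*3*3) = -35 + (16 - 36) = -35 - 20 = -55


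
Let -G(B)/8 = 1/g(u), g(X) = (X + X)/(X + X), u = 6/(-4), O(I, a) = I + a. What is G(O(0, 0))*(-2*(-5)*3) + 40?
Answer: -200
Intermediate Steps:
u = -3/2 (u = 6*(-¼) = -3/2 ≈ -1.5000)
g(X) = 1 (g(X) = (2*X)/((2*X)) = (2*X)*(1/(2*X)) = 1)
G(B) = -8 (G(B) = -8/1 = -8*1 = -8)
G(O(0, 0))*(-2*(-5)*3) + 40 = -8*(-2*(-5))*3 + 40 = -80*3 + 40 = -8*30 + 40 = -240 + 40 = -200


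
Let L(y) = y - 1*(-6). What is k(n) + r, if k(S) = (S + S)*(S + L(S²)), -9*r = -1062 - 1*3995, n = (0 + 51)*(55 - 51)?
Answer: 153590129/9 ≈ 1.7066e+7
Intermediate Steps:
L(y) = 6 + y (L(y) = y + 6 = 6 + y)
n = 204 (n = 51*4 = 204)
r = 5057/9 (r = -(-1062 - 1*3995)/9 = -(-1062 - 3995)/9 = -⅑*(-5057) = 5057/9 ≈ 561.89)
k(S) = 2*S*(6 + S + S²) (k(S) = (S + S)*(S + (6 + S²)) = (2*S)*(6 + S + S²) = 2*S*(6 + S + S²))
k(n) + r = 2*204*(6 + 204 + 204²) + 5057/9 = 2*204*(6 + 204 + 41616) + 5057/9 = 2*204*41826 + 5057/9 = 17065008 + 5057/9 = 153590129/9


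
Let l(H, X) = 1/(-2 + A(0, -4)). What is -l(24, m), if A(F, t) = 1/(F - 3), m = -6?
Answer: 3/7 ≈ 0.42857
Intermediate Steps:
A(F, t) = 1/(-3 + F)
l(H, X) = -3/7 (l(H, X) = 1/(-2 + 1/(-3 + 0)) = 1/(-2 + 1/(-3)) = 1/(-2 - 1/3) = 1/(-7/3) = -3/7)
-l(24, m) = -1*(-3/7) = 3/7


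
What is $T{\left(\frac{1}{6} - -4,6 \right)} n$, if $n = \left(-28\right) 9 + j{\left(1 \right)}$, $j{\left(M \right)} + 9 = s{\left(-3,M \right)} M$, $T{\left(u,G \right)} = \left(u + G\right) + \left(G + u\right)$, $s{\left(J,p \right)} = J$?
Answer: $-5368$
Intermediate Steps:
$T{\left(u,G \right)} = 2 G + 2 u$ ($T{\left(u,G \right)} = \left(G + u\right) + \left(G + u\right) = 2 G + 2 u$)
$j{\left(M \right)} = -9 - 3 M$
$n = -264$ ($n = \left(-28\right) 9 - 12 = -252 - 12 = -264$)
$T{\left(\frac{1}{6} - -4,6 \right)} n = \left(2 \cdot 6 + 2 \left(\frac{1}{6} - -4\right)\right) \left(-264\right) = \left(12 + 2 \left(\frac{1}{6} + 4\right)\right) \left(-264\right) = \left(12 + 2 \cdot \frac{25}{6}\right) \left(-264\right) = \left(12 + \frac{25}{3}\right) \left(-264\right) = \frac{61}{3} \left(-264\right) = -5368$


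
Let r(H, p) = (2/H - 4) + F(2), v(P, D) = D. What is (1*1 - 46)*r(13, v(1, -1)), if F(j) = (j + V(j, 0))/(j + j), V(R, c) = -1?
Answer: 8415/52 ≈ 161.83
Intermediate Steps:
F(j) = (-1 + j)/(2*j) (F(j) = (j - 1)/(j + j) = (-1 + j)/((2*j)) = (-1 + j)*(1/(2*j)) = (-1 + j)/(2*j))
r(H, p) = -15/4 + 2/H (r(H, p) = (2/H - 4) + (½)*(-1 + 2)/2 = (-4 + 2/H) + (½)*(½)*1 = (-4 + 2/H) + ¼ = -15/4 + 2/H)
(1*1 - 46)*r(13, v(1, -1)) = (1*1 - 46)*(-15/4 + 2/13) = (1 - 46)*(-15/4 + 2*(1/13)) = -45*(-15/4 + 2/13) = -45*(-187/52) = 8415/52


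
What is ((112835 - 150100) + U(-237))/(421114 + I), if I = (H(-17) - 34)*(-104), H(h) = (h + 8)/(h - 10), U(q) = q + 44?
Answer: -56187/636923 ≈ -0.088216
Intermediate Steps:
U(q) = 44 + q
H(h) = (8 + h)/(-10 + h)
I = 10504/3 (I = ((8 - 17)/(-10 - 17) - 34)*(-104) = (-9/(-27) - 34)*(-104) = (-1/27*(-9) - 34)*(-104) = (1/3 - 34)*(-104) = -101/3*(-104) = 10504/3 ≈ 3501.3)
((112835 - 150100) + U(-237))/(421114 + I) = ((112835 - 150100) + (44 - 237))/(421114 + 10504/3) = (-37265 - 193)/(1273846/3) = -37458*3/1273846 = -56187/636923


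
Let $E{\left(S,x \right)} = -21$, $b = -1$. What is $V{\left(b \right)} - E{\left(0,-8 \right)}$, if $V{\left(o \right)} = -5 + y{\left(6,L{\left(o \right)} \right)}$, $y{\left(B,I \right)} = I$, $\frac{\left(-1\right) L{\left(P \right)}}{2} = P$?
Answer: $18$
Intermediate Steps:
$L{\left(P \right)} = - 2 P$
$V{\left(o \right)} = -5 - 2 o$
$V{\left(b \right)} - E{\left(0,-8 \right)} = \left(-5 - -2\right) - -21 = \left(-5 + 2\right) + 21 = -3 + 21 = 18$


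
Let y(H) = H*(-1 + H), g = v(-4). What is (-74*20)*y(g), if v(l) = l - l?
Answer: 0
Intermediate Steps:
v(l) = 0
g = 0
(-74*20)*y(g) = (-74*20)*(0*(-1 + 0)) = -0*(-1) = -1480*0 = 0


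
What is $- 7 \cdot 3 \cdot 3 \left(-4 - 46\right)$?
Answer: $3150$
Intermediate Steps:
$- 7 \cdot 3 \cdot 3 \left(-4 - 46\right) = \left(-7\right) 9 \left(-50\right) = \left(-63\right) \left(-50\right) = 3150$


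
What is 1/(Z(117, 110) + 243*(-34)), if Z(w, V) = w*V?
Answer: 1/4608 ≈ 0.00021701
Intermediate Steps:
Z(w, V) = V*w
1/(Z(117, 110) + 243*(-34)) = 1/(110*117 + 243*(-34)) = 1/(12870 - 8262) = 1/4608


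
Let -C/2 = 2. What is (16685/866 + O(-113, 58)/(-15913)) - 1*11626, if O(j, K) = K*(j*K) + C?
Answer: -159619223727/13780658 ≈ -11583.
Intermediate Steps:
C = -4 (C = -2*2 = -4)
O(j, K) = -4 + j*K**2 (O(j, K) = K*(j*K) - 4 = K*(K*j) - 4 = j*K**2 - 4 = -4 + j*K**2)
(16685/866 + O(-113, 58)/(-15913)) - 1*11626 = (16685/866 + (-4 - 113*58**2)/(-15913)) - 1*11626 = (16685*(1/866) + (-4 - 113*3364)*(-1/15913)) - 11626 = (16685/866 + (-4 - 380132)*(-1/15913)) - 11626 = (16685/866 - 380136*(-1/15913)) - 11626 = (16685/866 + 380136/15913) - 11626 = 594706181/13780658 - 11626 = -159619223727/13780658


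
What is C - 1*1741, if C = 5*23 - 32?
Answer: -1658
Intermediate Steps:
C = 83 (C = 115 - 32 = 83)
C - 1*1741 = 83 - 1*1741 = 83 - 1741 = -1658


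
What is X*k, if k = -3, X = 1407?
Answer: -4221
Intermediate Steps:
X*k = 1407*(-3) = -4221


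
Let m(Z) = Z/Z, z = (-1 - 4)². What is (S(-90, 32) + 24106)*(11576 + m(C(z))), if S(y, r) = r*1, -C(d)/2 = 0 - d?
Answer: 279445626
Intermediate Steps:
z = 25 (z = (-5)² = 25)
C(d) = 2*d (C(d) = -2*(0 - d) = -(-2)*d = 2*d)
m(Z) = 1
S(y, r) = r
(S(-90, 32) + 24106)*(11576 + m(C(z))) = (32 + 24106)*(11576 + 1) = 24138*11577 = 279445626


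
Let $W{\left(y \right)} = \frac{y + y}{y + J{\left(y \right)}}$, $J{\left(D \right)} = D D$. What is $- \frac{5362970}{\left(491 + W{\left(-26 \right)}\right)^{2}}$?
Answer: $- \frac{3351856250}{150626529} \approx -22.253$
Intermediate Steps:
$J{\left(D \right)} = D^{2}$
$W{\left(y \right)} = \frac{2 y}{y + y^{2}}$ ($W{\left(y \right)} = \frac{y + y}{y + y^{2}} = \frac{2 y}{y + y^{2}}$)
$- \frac{5362970}{\left(491 + W{\left(-26 \right)}\right)^{2}} = - \frac{5362970}{\left(491 + \frac{2}{1 - 26}\right)^{2}} = - \frac{5362970}{\left(491 + \frac{2}{-25}\right)^{2}} = - \frac{5362970}{\left(491 + 2 \left(- \frac{1}{25}\right)\right)^{2}} = - \frac{5362970}{\left(491 - \frac{2}{25}\right)^{2}} = - \frac{5362970}{\left(\frac{12273}{25}\right)^{2}} = - \frac{5362970}{\frac{150626529}{625}} = \left(-5362970\right) \frac{625}{150626529} = - \frac{3351856250}{150626529}$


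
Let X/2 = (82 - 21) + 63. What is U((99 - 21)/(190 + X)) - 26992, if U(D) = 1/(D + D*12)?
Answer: -4561575/169 ≈ -26992.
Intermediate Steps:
X = 248 (X = 2*((82 - 21) + 63) = 2*(61 + 63) = 2*124 = 248)
U(D) = 1/(13*D) (U(D) = 1/(D + 12*D) = 1/(13*D))
U((99 - 21)/(190 + X)) - 26992 = 1/(13*(((99 - 21)/(190 + 248)))) - 26992 = 1/(13*((78/438))) - 26992 = 1/(13*((78*(1/438)))) - 26992 = 1/(13*(13/73)) - 26992 = (1/13)*(73/13) - 26992 = 73/169 - 26992 = -4561575/169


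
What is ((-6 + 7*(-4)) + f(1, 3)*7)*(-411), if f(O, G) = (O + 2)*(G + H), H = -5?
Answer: 31236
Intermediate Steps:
f(O, G) = (-5 + G)*(2 + O) (f(O, G) = (O + 2)*(G - 5) = (2 + O)*(-5 + G) = (-5 + G)*(2 + O))
((-6 + 7*(-4)) + f(1, 3)*7)*(-411) = ((-6 + 7*(-4)) + (-10 - 5*1 + 2*3 + 3*1)*7)*(-411) = ((-6 - 28) + (-10 - 5 + 6 + 3)*7)*(-411) = (-34 - 6*7)*(-411) = (-34 - 42)*(-411) = -76*(-411) = 31236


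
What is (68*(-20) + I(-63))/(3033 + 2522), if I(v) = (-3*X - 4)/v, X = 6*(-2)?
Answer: -7792/31815 ≈ -0.24492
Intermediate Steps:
X = -12
I(v) = 32/v (I(v) = (-3*(-12) - 4)/v = (36 - 4)/v = 32/v)
(68*(-20) + I(-63))/(3033 + 2522) = (68*(-20) + 32/(-63))/(3033 + 2522) = (-1360 + 32*(-1/63))/5555 = (-1360 - 32/63)*(1/5555) = -85712/63*1/5555 = -7792/31815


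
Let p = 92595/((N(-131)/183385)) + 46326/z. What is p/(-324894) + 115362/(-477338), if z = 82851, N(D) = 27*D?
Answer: 36697860743985430781/2524805976522016098 ≈ 14.535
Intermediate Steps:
p = -156317118310307/32560443 (p = 92595/(((27*(-131))/183385)) + 46326/82851 = 92595/((-3537*1/183385)) + 46326*(1/82851) = 92595/(-3537/183385) + 15442/27617 = 92595*(-183385/3537) + 15442/27617 = -5660178025/1179 + 15442/27617 = -156317118310307/32560443 ≈ -4.8008e+6)
p/(-324894) + 115362/(-477338) = -156317118310307/32560443/(-324894) + 115362/(-477338) = -156317118310307/32560443*(-1/324894) + 115362*(-1/477338) = 156317118310307/10578692568042 - 57681/238669 = 36697860743985430781/2524805976522016098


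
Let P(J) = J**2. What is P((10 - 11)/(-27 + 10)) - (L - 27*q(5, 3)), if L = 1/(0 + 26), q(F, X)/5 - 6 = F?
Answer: 11158027/7514 ≈ 1485.0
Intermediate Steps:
q(F, X) = 30 + 5*F
L = 1/26 ≈ 0.038462
P((10 - 11)/(-27 + 10)) - (L - 27*q(5, 3)) = ((10 - 11)/(-27 + 10))**2 - (1/26 - 27*(30 + 5*5)) = (-1/(-17))**2 - (1/26 - 27*(30 + 25)) = (-1*(-1/17))**2 - (1/26 - 27*55) = (1/17)**2 - (1/26 - 1485) = 1/289 - 1*(-38609/26) = 1/289 + 38609/26 = 11158027/7514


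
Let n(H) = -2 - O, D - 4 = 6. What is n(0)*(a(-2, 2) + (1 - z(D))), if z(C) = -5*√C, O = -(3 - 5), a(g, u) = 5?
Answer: -24 - 20*√10 ≈ -87.246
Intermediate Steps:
D = 10 (D = 4 + 6 = 10)
O = 2 (O = -1*(-2) = 2)
n(H) = -4 (n(H) = -2 - 1*2 = -2 - 2 = -4)
n(0)*(a(-2, 2) + (1 - z(D))) = -4*(5 + (1 - (-5)*√10)) = -4*(5 + (1 + 5*√10)) = -4*(6 + 5*√10) = -24 - 20*√10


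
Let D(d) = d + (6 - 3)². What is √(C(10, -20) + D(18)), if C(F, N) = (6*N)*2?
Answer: I*√213 ≈ 14.595*I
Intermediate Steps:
C(F, N) = 12*N
D(d) = 9 + d (D(d) = d + 3² = d + 9 = 9 + d)
√(C(10, -20) + D(18)) = √(12*(-20) + (9 + 18)) = √(-240 + 27) = √(-213) = I*√213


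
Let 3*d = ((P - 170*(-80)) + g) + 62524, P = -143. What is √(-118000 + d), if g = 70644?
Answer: 5*I*√2765 ≈ 262.92*I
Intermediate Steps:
d = 48875 (d = (((-143 - 170*(-80)) + 70644) + 62524)/3 = (((-143 + 13600) + 70644) + 62524)/3 = ((13457 + 70644) + 62524)/3 = (84101 + 62524)/3 = (⅓)*146625 = 48875)
√(-118000 + d) = √(-118000 + 48875) = √(-69125) = 5*I*√2765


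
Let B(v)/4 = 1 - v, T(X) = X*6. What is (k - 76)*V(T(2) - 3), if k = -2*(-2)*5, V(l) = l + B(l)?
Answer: 1288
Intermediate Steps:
T(X) = 6*X
B(v) = 4 - 4*v (B(v) = 4*(1 - v) = 4 - 4*v)
V(l) = 4 - 3*l (V(l) = l + (4 - 4*l) = 4 - 3*l)
k = 20 (k = 4*5 = 20)
(k - 76)*V(T(2) - 3) = (20 - 76)*(4 - 3*(6*2 - 3)) = -56*(4 - 3*(12 - 3)) = -56*(4 - 3*9) = -56*(4 - 27) = -56*(-23) = 1288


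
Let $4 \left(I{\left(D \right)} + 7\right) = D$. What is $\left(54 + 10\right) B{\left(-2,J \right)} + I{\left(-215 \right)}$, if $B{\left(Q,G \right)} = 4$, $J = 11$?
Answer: $\frac{781}{4} \approx 195.25$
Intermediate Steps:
$I{\left(D \right)} = -7 + \frac{D}{4}$
$\left(54 + 10\right) B{\left(-2,J \right)} + I{\left(-215 \right)} = \left(54 + 10\right) 4 + \left(-7 + \frac{1}{4} \left(-215\right)\right) = 64 \cdot 4 - \frac{243}{4} = 256 - \frac{243}{4} = \frac{781}{4}$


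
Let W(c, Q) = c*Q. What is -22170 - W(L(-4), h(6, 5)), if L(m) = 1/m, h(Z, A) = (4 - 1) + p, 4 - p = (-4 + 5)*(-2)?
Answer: -88671/4 ≈ -22168.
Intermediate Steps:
p = 6 (p = 4 - (-4 + 5)*(-2) = 4 - (-2) = 4 - 1*(-2) = 4 + 2 = 6)
h(Z, A) = 9 (h(Z, A) = (4 - 1) + 6 = 3 + 6 = 9)
W(c, Q) = Q*c
-22170 - W(L(-4), h(6, 5)) = -22170 - 9/(-4) = -22170 - 9*(-1)/4 = -22170 - 1*(-9/4) = -22170 + 9/4 = -88671/4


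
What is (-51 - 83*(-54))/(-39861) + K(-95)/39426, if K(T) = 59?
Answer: -6383141/58205918 ≈ -0.10966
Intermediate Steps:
(-51 - 83*(-54))/(-39861) + K(-95)/39426 = (-51 - 83*(-54))/(-39861) + 59/39426 = (-51 + 4482)*(-1/39861) + 59*(1/39426) = 4431*(-1/39861) + 59/39426 = -1477/13287 + 59/39426 = -6383141/58205918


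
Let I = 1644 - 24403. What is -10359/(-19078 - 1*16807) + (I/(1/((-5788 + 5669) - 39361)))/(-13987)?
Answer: -32243436216867/501923495 ≈ -64240.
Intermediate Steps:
I = -22759
-10359/(-19078 - 1*16807) + (I/(1/((-5788 + 5669) - 39361)))/(-13987) = -10359/(-19078 - 1*16807) - 22759/(1/((-5788 + 5669) - 39361))/(-13987) = -10359/(-19078 - 16807) - 22759/(1/(-119 - 39361))*(-1/13987) = -10359/(-35885) - 22759/(1/(-39480))*(-1/13987) = -10359*(-1/35885) - 22759/(-1/39480)*(-1/13987) = 10359/35885 - 22759*(-39480)*(-1/13987) = 10359/35885 + 898525320*(-1/13987) = 10359/35885 - 898525320/13987 = -32243436216867/501923495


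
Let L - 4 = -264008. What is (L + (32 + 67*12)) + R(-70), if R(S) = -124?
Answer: -263292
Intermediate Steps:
L = -264004 (L = 4 - 264008 = -264004)
(L + (32 + 67*12)) + R(-70) = (-264004 + (32 + 67*12)) - 124 = (-264004 + (32 + 804)) - 124 = (-264004 + 836) - 124 = -263168 - 124 = -263292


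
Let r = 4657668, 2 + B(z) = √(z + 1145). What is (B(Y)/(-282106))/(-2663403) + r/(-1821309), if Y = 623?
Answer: -583265764800522707/228077052040198977 + √442/375680983359 ≈ -2.5573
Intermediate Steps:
B(z) = -2 + √(1145 + z) (B(z) = -2 + √(z + 1145) = -2 + √(1145 + z))
(B(Y)/(-282106))/(-2663403) + r/(-1821309) = ((-2 + √(1145 + 623))/(-282106))/(-2663403) + 4657668/(-1821309) = ((-2 + √1768)*(-1/282106))*(-1/2663403) + 4657668*(-1/1821309) = ((-2 + 2*√442)*(-1/282106))*(-1/2663403) - 1552556/607103 = (1/141053 - √442/141053)*(-1/2663403) - 1552556/607103 = (-1/375680983359 + √442/375680983359) - 1552556/607103 = -583265764800522707/228077052040198977 + √442/375680983359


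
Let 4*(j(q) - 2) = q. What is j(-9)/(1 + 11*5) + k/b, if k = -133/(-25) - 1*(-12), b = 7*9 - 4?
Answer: 95517/330400 ≈ 0.28909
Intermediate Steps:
j(q) = 2 + q/4
b = 59 (b = 63 - 4 = 59)
k = 433/25 (k = -133*(-1/25) + 12 = 133/25 + 12 = 433/25 ≈ 17.320)
j(-9)/(1 + 11*5) + k/b = (2 + (¼)*(-9))/(1 + 11*5) + (433/25)/59 = (2 - 9/4)/(1 + 55) + (433/25)*(1/59) = -¼/56 + 433/1475 = -¼*1/56 + 433/1475 = -1/224 + 433/1475 = 95517/330400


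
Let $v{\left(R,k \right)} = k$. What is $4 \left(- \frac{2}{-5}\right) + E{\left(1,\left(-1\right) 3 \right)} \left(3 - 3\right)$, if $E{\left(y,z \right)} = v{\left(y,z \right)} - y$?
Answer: $\frac{8}{5} \approx 1.6$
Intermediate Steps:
$E{\left(y,z \right)} = z - y$
$4 \left(- \frac{2}{-5}\right) + E{\left(1,\left(-1\right) 3 \right)} \left(3 - 3\right) = 4 \left(- \frac{2}{-5}\right) + \left(\left(-1\right) 3 - 1\right) \left(3 - 3\right) = 4 \left(\left(-2\right) \left(- \frac{1}{5}\right)\right) + \left(-3 - 1\right) 0 = 4 \cdot \frac{2}{5} - 0 = \frac{8}{5} + 0 = \frac{8}{5}$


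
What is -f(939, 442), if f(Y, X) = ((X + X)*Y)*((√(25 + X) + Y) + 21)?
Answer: -796872960 - 830076*√467 ≈ -8.1481e+8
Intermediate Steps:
f(Y, X) = 2*X*Y*(21 + Y + √(25 + X)) (f(Y, X) = ((2*X)*Y)*((Y + √(25 + X)) + 21) = (2*X*Y)*(21 + Y + √(25 + X)) = 2*X*Y*(21 + Y + √(25 + X)))
-f(939, 442) = -2*442*939*(21 + 939 + √(25 + 442)) = -2*442*939*(21 + 939 + √467) = -2*442*939*(960 + √467) = -(796872960 + 830076*√467) = -796872960 - 830076*√467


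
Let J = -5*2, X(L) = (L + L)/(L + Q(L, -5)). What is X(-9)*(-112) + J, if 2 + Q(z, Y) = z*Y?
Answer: 838/17 ≈ 49.294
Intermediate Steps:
Q(z, Y) = -2 + Y*z (Q(z, Y) = -2 + z*Y = -2 + Y*z)
X(L) = 2*L/(-2 - 4*L) (X(L) = (L + L)/(L + (-2 - 5*L)) = (2*L)/(-2 - 4*L) = 2*L/(-2 - 4*L))
J = -10
X(-9)*(-112) + J = -1*(-9)/(1 + 2*(-9))*(-112) - 10 = -1*(-9)/(1 - 18)*(-112) - 10 = -1*(-9)/(-17)*(-112) - 10 = -1*(-9)*(-1/17)*(-112) - 10 = -9/17*(-112) - 10 = 1008/17 - 10 = 838/17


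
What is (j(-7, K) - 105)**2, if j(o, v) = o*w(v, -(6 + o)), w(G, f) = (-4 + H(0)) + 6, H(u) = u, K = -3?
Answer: 14161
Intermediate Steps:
w(G, f) = 2 (w(G, f) = (-4 + 0) + 6 = -4 + 6 = 2)
j(o, v) = 2*o (j(o, v) = o*2 = 2*o)
(j(-7, K) - 105)**2 = (2*(-7) - 105)**2 = (-14 - 105)**2 = (-119)**2 = 14161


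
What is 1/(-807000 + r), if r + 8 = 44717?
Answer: -1/762291 ≈ -1.3118e-6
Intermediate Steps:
r = 44709 (r = -8 + 44717 = 44709)
1/(-807000 + r) = 1/(-807000 + 44709) = 1/(-762291) = -1/762291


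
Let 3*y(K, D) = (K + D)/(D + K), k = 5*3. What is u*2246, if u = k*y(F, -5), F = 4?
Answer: 11230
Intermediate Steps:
k = 15
y(K, D) = ⅓ (y(K, D) = ((K + D)/(D + K))/3 = ((D + K)/(D + K))/3 = (⅓)*1 = ⅓)
u = 5 (u = 15*(⅓) = 5)
u*2246 = 5*2246 = 11230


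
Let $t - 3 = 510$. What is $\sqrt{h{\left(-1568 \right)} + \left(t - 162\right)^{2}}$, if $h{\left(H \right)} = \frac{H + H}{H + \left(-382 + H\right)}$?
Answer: $\frac{\sqrt{381196631393}}{1759} \approx 351.0$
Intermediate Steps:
$t = 513$ ($t = 3 + 510 = 513$)
$h{\left(H \right)} = \frac{2 H}{-382 + 2 H}$
$\sqrt{h{\left(-1568 \right)} + \left(t - 162\right)^{2}} = \sqrt{- \frac{1568}{-191 - 1568} + \left(513 - 162\right)^{2}} = \sqrt{- \frac{1568}{-1759} + 351^{2}} = \sqrt{\left(-1568\right) \left(- \frac{1}{1759}\right) + 123201} = \sqrt{\frac{1568}{1759} + 123201} = \sqrt{\frac{216712127}{1759}} = \frac{\sqrt{381196631393}}{1759}$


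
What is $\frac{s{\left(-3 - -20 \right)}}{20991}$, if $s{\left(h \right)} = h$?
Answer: $\frac{17}{20991} \approx 0.00080987$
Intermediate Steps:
$\frac{s{\left(-3 - -20 \right)}}{20991} = \frac{-3 - -20}{20991} = \left(-3 + 20\right) \frac{1}{20991} = 17 \cdot \frac{1}{20991} = \frac{17}{20991}$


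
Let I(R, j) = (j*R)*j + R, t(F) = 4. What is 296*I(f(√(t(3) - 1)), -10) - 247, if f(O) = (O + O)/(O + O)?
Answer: 29649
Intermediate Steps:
f(O) = 1 (f(O) = (2*O)/((2*O)) = (2*O)*(1/(2*O)) = 1)
I(R, j) = R + R*j² (I(R, j) = (R*j)*j + R = R*j² + R = R + R*j²)
296*I(f(√(t(3) - 1)), -10) - 247 = 296*(1*(1 + (-10)²)) - 247 = 296*(1*(1 + 100)) - 247 = 296*(1*101) - 247 = 296*101 - 247 = 29896 - 247 = 29649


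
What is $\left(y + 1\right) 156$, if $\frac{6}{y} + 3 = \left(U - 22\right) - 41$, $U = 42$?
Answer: $117$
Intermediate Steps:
$y = - \frac{1}{4}$ ($y = \frac{6}{-3 + \left(\left(42 - 22\right) - 41\right)} = \frac{6}{-3 + \left(20 - 41\right)} = \frac{6}{-3 - 21} = \frac{6}{-24} = 6 \left(- \frac{1}{24}\right) = - \frac{1}{4} \approx -0.25$)
$\left(y + 1\right) 156 = \left(- \frac{1}{4} + 1\right) 156 = \frac{3}{4} \cdot 156 = 117$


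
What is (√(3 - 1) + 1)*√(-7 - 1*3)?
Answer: I*√10*(1 + √2) ≈ 7.6344*I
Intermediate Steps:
(√(3 - 1) + 1)*√(-7 - 1*3) = (√2 + 1)*√(-7 - 3) = (1 + √2)*√(-10) = (1 + √2)*(I*√10) = I*√10*(1 + √2)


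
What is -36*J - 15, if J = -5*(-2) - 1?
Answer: -339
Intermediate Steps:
J = 9 (J = 10 - 1 = 9)
-36*J - 15 = -36*9 - 15 = -324 - 15 = -339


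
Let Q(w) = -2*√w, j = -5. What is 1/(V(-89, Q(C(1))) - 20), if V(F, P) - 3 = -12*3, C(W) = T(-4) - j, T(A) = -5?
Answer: -1/53 ≈ -0.018868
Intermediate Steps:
C(W) = 0 (C(W) = -5 - 1*(-5) = -5 + 5 = 0)
V(F, P) = -33 (V(F, P) = 3 - 12*3 = 3 - 36 = -33)
1/(V(-89, Q(C(1))) - 20) = 1/(-33 - 20) = 1/(-53) = -1/53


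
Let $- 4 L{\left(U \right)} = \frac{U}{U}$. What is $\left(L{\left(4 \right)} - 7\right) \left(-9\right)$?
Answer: $\frac{261}{4} \approx 65.25$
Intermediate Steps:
$L{\left(U \right)} = - \frac{1}{4}$ ($L{\left(U \right)} = - \frac{U \frac{1}{U}}{4} = \left(- \frac{1}{4}\right) 1 = - \frac{1}{4}$)
$\left(L{\left(4 \right)} - 7\right) \left(-9\right) = \left(- \frac{1}{4} - 7\right) \left(-9\right) = \left(- \frac{29}{4}\right) \left(-9\right) = \frac{261}{4}$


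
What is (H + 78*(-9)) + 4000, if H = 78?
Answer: 3376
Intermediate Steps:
(H + 78*(-9)) + 4000 = (78 + 78*(-9)) + 4000 = (78 - 702) + 4000 = -624 + 4000 = 3376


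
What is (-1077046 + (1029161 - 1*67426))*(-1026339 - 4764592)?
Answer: 667758044541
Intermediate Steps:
(-1077046 + (1029161 - 1*67426))*(-1026339 - 4764592) = (-1077046 + (1029161 - 67426))*(-5790931) = (-1077046 + 961735)*(-5790931) = -115311*(-5790931) = 667758044541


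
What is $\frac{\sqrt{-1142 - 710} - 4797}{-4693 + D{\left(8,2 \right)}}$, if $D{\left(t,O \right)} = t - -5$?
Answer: $\frac{41}{40} - \frac{i \sqrt{463}}{2340} \approx 1.025 - 0.0091955 i$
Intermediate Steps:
$D{\left(t,O \right)} = 5 + t$ ($D{\left(t,O \right)} = t + 5 = 5 + t$)
$\frac{\sqrt{-1142 - 710} - 4797}{-4693 + D{\left(8,2 \right)}} = \frac{\sqrt{-1142 - 710} - 4797}{-4693 + \left(5 + 8\right)} = \frac{\sqrt{-1852} - 4797}{-4693 + 13} = \frac{2 i \sqrt{463} - 4797}{-4680} = \left(-4797 + 2 i \sqrt{463}\right) \left(- \frac{1}{4680}\right) = \frac{41}{40} - \frac{i \sqrt{463}}{2340}$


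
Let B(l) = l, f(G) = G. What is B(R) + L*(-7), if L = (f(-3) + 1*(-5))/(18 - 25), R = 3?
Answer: -5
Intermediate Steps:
L = 8/7 (L = (-3 + 1*(-5))/(18 - 25) = (-3 - 5)/(-7) = -8*(-⅐) = 8/7 ≈ 1.1429)
B(R) + L*(-7) = 3 + (8/7)*(-7) = 3 - 8 = -5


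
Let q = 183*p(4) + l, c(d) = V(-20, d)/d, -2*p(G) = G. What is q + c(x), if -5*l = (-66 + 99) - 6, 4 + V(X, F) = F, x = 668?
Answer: -309289/835 ≈ -370.41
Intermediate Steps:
p(G) = -G/2
V(X, F) = -4 + F
l = -27/5 (l = -((-66 + 99) - 6)/5 = -(33 - 6)/5 = -⅕*27 = -27/5 ≈ -5.4000)
c(d) = (-4 + d)/d
q = -1857/5 (q = 183*(-½*4) - 27/5 = 183*(-2) - 27/5 = -366 - 27/5 = -1857/5 ≈ -371.40)
q + c(x) = -1857/5 + (-4 + 668)/668 = -1857/5 + (1/668)*664 = -1857/5 + 166/167 = -309289/835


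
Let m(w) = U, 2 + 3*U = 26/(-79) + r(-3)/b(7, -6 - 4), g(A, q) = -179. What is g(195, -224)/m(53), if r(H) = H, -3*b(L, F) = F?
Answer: 424230/2551 ≈ 166.30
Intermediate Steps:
b(L, F) = -F/3
U = -2551/2370 (U = -2/3 + (26/(-79) - 3*(-3/(-6 - 4)))/3 = -2/3 + (26*(-1/79) - 3/((-1/3*(-10))))/3 = -2/3 + (-26/79 - 3/10/3)/3 = -2/3 + (-26/79 - 3*3/10)/3 = -2/3 + (-26/79 - 9/10)/3 = -2/3 + (1/3)*(-971/790) = -2/3 - 971/2370 = -2551/2370 ≈ -1.0764)
m(w) = -2551/2370
g(195, -224)/m(53) = -179/(-2551/2370) = -179*(-2370/2551) = 424230/2551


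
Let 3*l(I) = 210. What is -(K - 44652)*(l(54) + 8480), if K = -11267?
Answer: 478107450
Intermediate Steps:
l(I) = 70 (l(I) = (⅓)*210 = 70)
-(K - 44652)*(l(54) + 8480) = -(-11267 - 44652)*(70 + 8480) = -(-55919)*8550 = -1*(-478107450) = 478107450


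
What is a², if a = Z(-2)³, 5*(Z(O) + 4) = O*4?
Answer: 481890304/15625 ≈ 30841.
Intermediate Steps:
Z(O) = -4 + 4*O/5 (Z(O) = -4 + (O*4)/5 = -4 + (4*O)/5 = -4 + 4*O/5)
a = -21952/125 (a = (-4 + (⅘)*(-2))³ = (-4 - 8/5)³ = (-28/5)³ = -21952/125 ≈ -175.62)
a² = (-21952/125)² = 481890304/15625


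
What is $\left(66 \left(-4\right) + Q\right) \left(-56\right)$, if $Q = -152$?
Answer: $23296$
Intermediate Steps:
$\left(66 \left(-4\right) + Q\right) \left(-56\right) = \left(66 \left(-4\right) - 152\right) \left(-56\right) = \left(-264 - 152\right) \left(-56\right) = \left(-416\right) \left(-56\right) = 23296$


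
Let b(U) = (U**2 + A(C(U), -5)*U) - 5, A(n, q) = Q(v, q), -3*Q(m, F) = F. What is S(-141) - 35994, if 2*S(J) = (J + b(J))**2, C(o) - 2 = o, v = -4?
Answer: 190089006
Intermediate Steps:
C(o) = 2 + o
Q(m, F) = -F/3
A(n, q) = -q/3
b(U) = -5 + U**2 + 5*U/3 (b(U) = (U**2 + (-1/3*(-5))*U) - 5 = (U**2 + 5*U/3) - 5 = -5 + U**2 + 5*U/3)
S(J) = (-5 + J**2 + 8*J/3)**2/2 (S(J) = (J + (-5 + J**2 + 5*J/3))**2/2 = (-5 + J**2 + 8*J/3)**2/2)
S(-141) - 35994 = (-15 + 3*(-141)**2 + 8*(-141))**2/18 - 35994 = (-15 + 3*19881 - 1128)**2/18 - 35994 = (-15 + 59643 - 1128)**2/18 - 35994 = (1/18)*58500**2 - 35994 = (1/18)*3422250000 - 35994 = 190125000 - 35994 = 190089006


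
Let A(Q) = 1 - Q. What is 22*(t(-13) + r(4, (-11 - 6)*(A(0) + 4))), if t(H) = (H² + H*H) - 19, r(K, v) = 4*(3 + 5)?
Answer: 7722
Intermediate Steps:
r(K, v) = 32 (r(K, v) = 4*8 = 32)
t(H) = -19 + 2*H² (t(H) = (H² + H²) - 19 = 2*H² - 19 = -19 + 2*H²)
22*(t(-13) + r(4, (-11 - 6)*(A(0) + 4))) = 22*((-19 + 2*(-13)²) + 32) = 22*((-19 + 2*169) + 32) = 22*((-19 + 338) + 32) = 22*(319 + 32) = 22*351 = 7722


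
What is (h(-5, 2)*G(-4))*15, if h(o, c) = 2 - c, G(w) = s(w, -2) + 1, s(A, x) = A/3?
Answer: 0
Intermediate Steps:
s(A, x) = A/3 (s(A, x) = A*(1/3) = A/3)
G(w) = 1 + w/3 (G(w) = w/3 + 1 = 1 + w/3)
(h(-5, 2)*G(-4))*15 = ((2 - 1*2)*(1 + (1/3)*(-4)))*15 = ((2 - 2)*(1 - 4/3))*15 = (0*(-1/3))*15 = 0*15 = 0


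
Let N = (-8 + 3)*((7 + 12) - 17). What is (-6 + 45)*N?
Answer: -390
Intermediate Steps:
N = -10 (N = -5*(19 - 17) = -5*2 = -10)
(-6 + 45)*N = (-6 + 45)*(-10) = 39*(-10) = -390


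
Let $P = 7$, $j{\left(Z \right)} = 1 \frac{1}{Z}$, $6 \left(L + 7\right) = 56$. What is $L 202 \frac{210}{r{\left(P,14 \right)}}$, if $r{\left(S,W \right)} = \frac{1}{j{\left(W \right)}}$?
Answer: $7070$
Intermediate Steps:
$L = \frac{7}{3}$ ($L = -7 + \frac{1}{6} \cdot 56 = -7 + \frac{28}{3} = \frac{7}{3} \approx 2.3333$)
$j{\left(Z \right)} = \frac{1}{Z}$
$r{\left(S,W \right)} = W$ ($r{\left(S,W \right)} = \frac{1}{\frac{1}{W}} = W$)
$L 202 \frac{210}{r{\left(P,14 \right)}} = \frac{7}{3} \cdot 202 \cdot \frac{210}{14} = \frac{1414 \cdot 210 \cdot \frac{1}{14}}{3} = \frac{1414}{3} \cdot 15 = 7070$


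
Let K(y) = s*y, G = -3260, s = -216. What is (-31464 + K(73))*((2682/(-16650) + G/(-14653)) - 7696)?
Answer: 4926814516312704/13554025 ≈ 3.6349e+8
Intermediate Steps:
K(y) = -216*y
(-31464 + K(73))*((2682/(-16650) + G/(-14653)) - 7696) = (-31464 - 216*73)*((2682/(-16650) - 3260/(-14653)) - 7696) = (-31464 - 15768)*((2682*(-1/16650) - 3260*(-1/14653)) - 7696) = -47232*((-149/925 + 3260/14653) - 7696) = -47232*(832203/13554025 - 7696) = -47232*(-104310944197/13554025) = 4926814516312704/13554025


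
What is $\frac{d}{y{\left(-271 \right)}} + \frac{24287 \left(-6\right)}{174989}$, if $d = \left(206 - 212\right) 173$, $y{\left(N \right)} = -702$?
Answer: $\frac{13223623}{20473713} \approx 0.64588$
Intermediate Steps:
$d = -1038$ ($d = \left(-6\right) 173 = -1038$)
$\frac{d}{y{\left(-271 \right)}} + \frac{24287 \left(-6\right)}{174989} = - \frac{1038}{-702} + \frac{24287 \left(-6\right)}{174989} = \left(-1038\right) \left(- \frac{1}{702}\right) - \frac{145722}{174989} = \frac{173}{117} - \frac{145722}{174989} = \frac{13223623}{20473713}$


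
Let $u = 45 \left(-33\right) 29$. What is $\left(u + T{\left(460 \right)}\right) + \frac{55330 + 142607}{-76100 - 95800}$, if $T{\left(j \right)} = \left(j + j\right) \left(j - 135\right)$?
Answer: $\frac{4888336507}{19100} \approx 2.5593 \cdot 10^{5}$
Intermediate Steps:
$u = -43065$ ($u = \left(-1485\right) 29 = -43065$)
$T{\left(j \right)} = 2 j \left(-135 + j\right)$
$\left(u + T{\left(460 \right)}\right) + \frac{55330 + 142607}{-76100 - 95800} = \left(-43065 + 2 \cdot 460 \left(-135 + 460\right)\right) + \frac{55330 + 142607}{-76100 - 95800} = \left(-43065 + 2 \cdot 460 \cdot 325\right) + \frac{197937}{-171900} = \left(-43065 + 299000\right) + 197937 \left(- \frac{1}{171900}\right) = 255935 - \frac{21993}{19100} = \frac{4888336507}{19100}$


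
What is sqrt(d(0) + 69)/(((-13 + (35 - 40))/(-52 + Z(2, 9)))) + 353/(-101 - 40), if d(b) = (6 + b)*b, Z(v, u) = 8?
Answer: -353/141 + 22*sqrt(69)/9 ≈ 17.802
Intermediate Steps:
d(b) = b*(6 + b)
sqrt(d(0) + 69)/(((-13 + (35 - 40))/(-52 + Z(2, 9)))) + 353/(-101 - 40) = sqrt(0*(6 + 0) + 69)/(((-13 + (35 - 40))/(-52 + 8))) + 353/(-101 - 40) = sqrt(0*6 + 69)/(((-13 - 5)/(-44))) + 353/(-141) = sqrt(0 + 69)/((-18*(-1/44))) + 353*(-1/141) = sqrt(69)/(9/22) - 353/141 = sqrt(69)*(22/9) - 353/141 = 22*sqrt(69)/9 - 353/141 = -353/141 + 22*sqrt(69)/9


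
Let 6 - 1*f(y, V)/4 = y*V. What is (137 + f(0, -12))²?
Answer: 25921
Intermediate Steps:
f(y, V) = 24 - 4*V*y (f(y, V) = 24 - 4*y*V = 24 - 4*V*y)
(137 + f(0, -12))² = (137 + (24 - 4*(-12)*0))² = (137 + (24 + 0))² = (137 + 24)² = 161² = 25921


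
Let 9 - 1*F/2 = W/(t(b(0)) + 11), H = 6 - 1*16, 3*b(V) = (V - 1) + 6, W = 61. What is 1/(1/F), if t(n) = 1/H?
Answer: 742/109 ≈ 6.8073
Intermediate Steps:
b(V) = 5/3 + V/3 (b(V) = ((V - 1) + 6)/3 = ((-1 + V) + 6)/3 = (5 + V)/3 = 5/3 + V/3)
H = -10 (H = 6 - 16 = -10)
t(n) = -1/10 (t(n) = 1/(-10) = -1/10)
F = 742/109 (F = 18 - 122/(-1/10 + 11) = 18 - 122/109/10 = 18 - 122*10/109 = 18 - 2*610/109 = 18 - 1220/109 = 742/109 ≈ 6.8073)
1/(1/F) = 1/(1/(742/109)) = 1/(109/742) = 742/109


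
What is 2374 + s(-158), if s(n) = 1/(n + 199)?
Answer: 97335/41 ≈ 2374.0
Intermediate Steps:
s(n) = 1/(199 + n)
2374 + s(-158) = 2374 + 1/(199 - 158) = 2374 + 1/41 = 97335/41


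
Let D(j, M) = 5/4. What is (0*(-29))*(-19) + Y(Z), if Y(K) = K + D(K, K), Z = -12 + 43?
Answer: 129/4 ≈ 32.250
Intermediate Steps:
Z = 31
D(j, M) = 5/4 (D(j, M) = 5*(¼) = 5/4)
Y(K) = 5/4 + K (Y(K) = K + 5/4 = 5/4 + K)
(0*(-29))*(-19) + Y(Z) = (0*(-29))*(-19) + (5/4 + 31) = 0*(-19) + 129/4 = 0 + 129/4 = 129/4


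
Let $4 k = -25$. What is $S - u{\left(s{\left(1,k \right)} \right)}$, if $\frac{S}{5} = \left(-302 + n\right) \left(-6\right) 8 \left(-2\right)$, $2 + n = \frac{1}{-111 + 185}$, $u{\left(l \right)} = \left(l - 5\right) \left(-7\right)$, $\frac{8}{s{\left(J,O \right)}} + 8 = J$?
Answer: $- \frac{5400391}{37} \approx -1.4596 \cdot 10^{5}$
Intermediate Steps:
$k = - \frac{25}{4}$ ($k = \frac{1}{4} \left(-25\right) = - \frac{25}{4} \approx -6.25$)
$s{\left(J,O \right)} = \frac{8}{-8 + J}$
$u{\left(l \right)} = 35 - 7 l$ ($u{\left(l \right)} = \left(-5 + l\right) \left(-7\right) = 35 - 7 l$)
$n = - \frac{147}{74}$ ($n = -2 + \frac{1}{-111 + 185} = -2 + \frac{1}{74} = - \frac{147}{74} \approx -1.9865$)
$S = - \frac{5398800}{37}$ ($S = 5 \left(-302 - \frac{147}{74}\right) \left(-6\right) 8 \left(-2\right) = 5 \left(- \frac{22495 \left(\left(-48\right) \left(-2\right)\right)}{74}\right) = 5 \left(\left(- \frac{22495}{74}\right) 96\right) = 5 \left(- \frac{1079760}{37}\right) = - \frac{5398800}{37} \approx -1.4591 \cdot 10^{5}$)
$S - u{\left(s{\left(1,k \right)} \right)} = - \frac{5398800}{37} - \left(35 - 7 \frac{8}{-8 + 1}\right) = - \frac{5398800}{37} - \left(35 - 7 \frac{8}{-7}\right) = - \frac{5398800}{37} - \left(35 - 7 \cdot 8 \left(- \frac{1}{7}\right)\right) = - \frac{5398800}{37} - \left(35 - -8\right) = - \frac{5398800}{37} - \left(35 + 8\right) = - \frac{5398800}{37} - 43 = - \frac{5400391}{37}$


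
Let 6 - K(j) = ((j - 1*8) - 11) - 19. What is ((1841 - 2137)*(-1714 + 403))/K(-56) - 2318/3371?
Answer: 326976244/84275 ≈ 3879.9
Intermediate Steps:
K(j) = 44 - j (K(j) = 6 - (((j - 1*8) - 11) - 19) = 6 - (((j - 8) - 11) - 19) = 6 - (((-8 + j) - 11) - 19) = 6 - ((-19 + j) - 19) = 6 - (-38 + j) = 6 + (38 - j) = 44 - j)
((1841 - 2137)*(-1714 + 403))/K(-56) - 2318/3371 = ((1841 - 2137)*(-1714 + 403))/(44 - 1*(-56)) - 2318/3371 = (-296*(-1311))/(44 + 56) - 2318*1/3371 = 388056/100 - 2318/3371 = 388056*(1/100) - 2318/3371 = 97014/25 - 2318/3371 = 326976244/84275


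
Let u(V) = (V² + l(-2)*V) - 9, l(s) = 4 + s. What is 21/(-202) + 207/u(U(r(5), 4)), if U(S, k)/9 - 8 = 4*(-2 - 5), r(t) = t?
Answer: -70093/718918 ≈ -0.097498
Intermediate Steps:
U(S, k) = -180 (U(S, k) = 72 + 9*(4*(-2 - 5)) = 72 + 9*(4*(-7)) = 72 + 9*(-28) = 72 - 252 = -180)
u(V) = -9 + V² + 2*V (u(V) = (V² + (4 - 2)*V) - 9 = (V² + 2*V) - 9 = -9 + V² + 2*V)
21/(-202) + 207/u(U(r(5), 4)) = 21/(-202) + 207/(-9 + (-180)² + 2*(-180)) = 21*(-1/202) + 207/(-9 + 32400 - 360) = -21/202 + 207/32031 = -21/202 + 207*(1/32031) = -21/202 + 23/3559 = -70093/718918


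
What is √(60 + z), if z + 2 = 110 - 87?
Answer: 9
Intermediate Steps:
z = 21 (z = -2 + (110 - 87) = -2 + 23 = 21)
√(60 + z) = √(60 + 21) = √81 = 9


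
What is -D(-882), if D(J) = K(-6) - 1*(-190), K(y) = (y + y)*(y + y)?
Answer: -334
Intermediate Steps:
K(y) = 4*y² (K(y) = (2*y)*(2*y) = 4*y²)
D(J) = 334 (D(J) = 4*(-6)² - 1*(-190) = 4*36 + 190 = 144 + 190 = 334)
-D(-882) = -1*334 = -334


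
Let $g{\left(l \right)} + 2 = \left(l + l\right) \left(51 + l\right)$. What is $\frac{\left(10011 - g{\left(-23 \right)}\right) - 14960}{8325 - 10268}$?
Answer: $\frac{3659}{1943} \approx 1.8832$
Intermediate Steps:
$g{\left(l \right)} = -2 + 2 l \left(51 + l\right)$ ($g{\left(l \right)} = -2 + \left(l + l\right) \left(51 + l\right) = -2 + 2 l \left(51 + l\right)$)
$\frac{\left(10011 - g{\left(-23 \right)}\right) - 14960}{8325 - 10268} = \frac{\left(10011 - \left(-2 + 2 \left(-23\right)^{2} + 102 \left(-23\right)\right)\right) - 14960}{8325 - 10268} = \frac{\left(10011 - \left(-2 + 2 \cdot 529 - 2346\right)\right) - 14960}{-1943} = \left(\left(10011 - \left(-2 + 1058 - 2346\right)\right) - 14960\right) \left(- \frac{1}{1943}\right) = \left(\left(10011 - -1290\right) - 14960\right) \left(- \frac{1}{1943}\right) = \left(\left(10011 + 1290\right) - 14960\right) \left(- \frac{1}{1943}\right) = \left(11301 - 14960\right) \left(- \frac{1}{1943}\right) = \left(-3659\right) \left(- \frac{1}{1943}\right) = \frac{3659}{1943}$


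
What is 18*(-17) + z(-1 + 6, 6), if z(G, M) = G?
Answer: -301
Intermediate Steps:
18*(-17) + z(-1 + 6, 6) = 18*(-17) + (-1 + 6) = -306 + 5 = -301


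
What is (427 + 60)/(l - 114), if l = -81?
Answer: -487/195 ≈ -2.4974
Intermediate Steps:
(427 + 60)/(l - 114) = (427 + 60)/(-81 - 114) = 487/(-195) = 487*(-1/195) = -487/195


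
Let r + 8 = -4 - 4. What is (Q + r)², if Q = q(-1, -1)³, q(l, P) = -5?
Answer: 19881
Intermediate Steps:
Q = -125 (Q = (-5)³ = -125)
r = -16 (r = -8 + (-4 - 4) = -8 - 8 = -16)
(Q + r)² = (-125 - 16)² = (-141)² = 19881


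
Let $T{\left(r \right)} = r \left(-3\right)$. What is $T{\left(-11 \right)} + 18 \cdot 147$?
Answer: $2679$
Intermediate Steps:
$T{\left(r \right)} = - 3 r$
$T{\left(-11 \right)} + 18 \cdot 147 = \left(-3\right) \left(-11\right) + 18 \cdot 147 = 33 + 2646 = 2679$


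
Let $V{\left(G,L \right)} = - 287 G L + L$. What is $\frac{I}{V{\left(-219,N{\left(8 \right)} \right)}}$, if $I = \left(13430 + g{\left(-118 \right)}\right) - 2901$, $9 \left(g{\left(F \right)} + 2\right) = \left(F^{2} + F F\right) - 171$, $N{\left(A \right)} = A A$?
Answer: $\frac{30605}{9050976} \approx 0.0033814$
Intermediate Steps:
$N{\left(A \right)} = A^{2}$
$V{\left(G,L \right)} = L - 287 G L$ ($V{\left(G,L \right)} = - 287 G L + L = L - 287 G L$)
$g{\left(F \right)} = -21 + \frac{2 F^{2}}{9}$ ($g{\left(F \right)} = -2 + \frac{\left(F^{2} + F F\right) - 171}{9} = -2 + \frac{\left(F^{2} + F^{2}\right) - 171}{9} = -2 + \frac{2 F^{2} - 171}{9} = -2 + \frac{-171 + 2 F^{2}}{9} = -2 + \left(-19 + \frac{2 F^{2}}{9}\right) = -21 + \frac{2 F^{2}}{9}$)
$I = \frac{122420}{9}$ ($I = \left(13430 - \left(21 - \frac{2 \left(-118\right)^{2}}{9}\right)\right) - 2901 = \left(13430 + \left(-21 + \frac{2}{9} \cdot 13924\right)\right) - 2901 = \left(13430 + \left(-21 + \frac{27848}{9}\right)\right) - 2901 = \left(13430 + \frac{27659}{9}\right) - 2901 = \frac{148529}{9} - 2901 = \frac{122420}{9} \approx 13602.0$)
$\frac{I}{V{\left(-219,N{\left(8 \right)} \right)}} = \frac{122420}{9 \cdot 8^{2} \left(1 - -62853\right)} = \frac{122420}{9 \cdot 64 \left(1 + 62853\right)} = \frac{122420}{9 \cdot 64 \cdot 62854} = \frac{122420}{9 \cdot 4022656} = \frac{122420}{9} \cdot \frac{1}{4022656} = \frac{30605}{9050976}$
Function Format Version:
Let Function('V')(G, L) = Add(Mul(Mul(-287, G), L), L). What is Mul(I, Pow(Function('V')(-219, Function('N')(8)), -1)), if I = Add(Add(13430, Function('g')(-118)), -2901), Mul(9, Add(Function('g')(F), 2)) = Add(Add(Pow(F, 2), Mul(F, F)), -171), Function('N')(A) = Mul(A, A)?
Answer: Rational(30605, 9050976) ≈ 0.0033814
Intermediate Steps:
Function('N')(A) = Pow(A, 2)
Function('V')(G, L) = Add(L, Mul(-287, G, L)) (Function('V')(G, L) = Add(Mul(-287, G, L), L) = Add(L, Mul(-287, G, L)))
Function('g')(F) = Add(-21, Mul(Rational(2, 9), Pow(F, 2))) (Function('g')(F) = Add(-2, Mul(Rational(1, 9), Add(Add(Pow(F, 2), Mul(F, F)), -171))) = Add(-2, Mul(Rational(1, 9), Add(Add(Pow(F, 2), Pow(F, 2)), -171))) = Add(-2, Mul(Rational(1, 9), Add(Mul(2, Pow(F, 2)), -171))) = Add(-2, Mul(Rational(1, 9), Add(-171, Mul(2, Pow(F, 2))))) = Add(-2, Add(-19, Mul(Rational(2, 9), Pow(F, 2)))) = Add(-21, Mul(Rational(2, 9), Pow(F, 2))))
I = Rational(122420, 9) (I = Add(Add(13430, Add(-21, Mul(Rational(2, 9), Pow(-118, 2)))), -2901) = Add(Add(13430, Add(-21, Mul(Rational(2, 9), 13924))), -2901) = Add(Add(13430, Add(-21, Rational(27848, 9))), -2901) = Add(Add(13430, Rational(27659, 9)), -2901) = Add(Rational(148529, 9), -2901) = Rational(122420, 9) ≈ 13602.)
Mul(I, Pow(Function('V')(-219, Function('N')(8)), -1)) = Mul(Rational(122420, 9), Pow(Mul(Pow(8, 2), Add(1, Mul(-287, -219))), -1)) = Mul(Rational(122420, 9), Pow(Mul(64, Add(1, 62853)), -1)) = Mul(Rational(122420, 9), Pow(Mul(64, 62854), -1)) = Mul(Rational(122420, 9), Pow(4022656, -1)) = Mul(Rational(122420, 9), Rational(1, 4022656)) = Rational(30605, 9050976)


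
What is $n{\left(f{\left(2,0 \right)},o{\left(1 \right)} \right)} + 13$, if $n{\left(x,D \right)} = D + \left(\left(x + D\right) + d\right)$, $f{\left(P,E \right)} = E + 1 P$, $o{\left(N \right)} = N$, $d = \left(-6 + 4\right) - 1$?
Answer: $14$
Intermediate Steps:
$d = -3$ ($d = -2 - 1 = -3$)
$f{\left(P,E \right)} = E + P$
$n{\left(x,D \right)} = -3 + x + 2 D$ ($n{\left(x,D \right)} = D - \left(3 - D - x\right) = D + \left(-3 + D + x\right) = -3 + x + 2 D$)
$n{\left(f{\left(2,0 \right)},o{\left(1 \right)} \right)} + 13 = \left(-3 + \left(0 + 2\right) + 2 \cdot 1\right) + 13 = \left(-3 + 2 + 2\right) + 13 = 1 + 13 = 14$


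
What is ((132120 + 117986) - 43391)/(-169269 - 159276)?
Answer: -13781/21903 ≈ -0.62918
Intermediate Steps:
((132120 + 117986) - 43391)/(-169269 - 159276) = (250106 - 43391)/(-328545) = 206715*(-1/328545) = -13781/21903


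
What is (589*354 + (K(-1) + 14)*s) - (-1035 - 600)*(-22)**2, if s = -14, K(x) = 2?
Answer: 999622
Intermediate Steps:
(589*354 + (K(-1) + 14)*s) - (-1035 - 600)*(-22)**2 = (589*354 + (2 + 14)*(-14)) - (-1035 - 600)*(-22)**2 = (208506 + 16*(-14)) - (-1635)*484 = (208506 - 224) - 1*(-791340) = 208282 + 791340 = 999622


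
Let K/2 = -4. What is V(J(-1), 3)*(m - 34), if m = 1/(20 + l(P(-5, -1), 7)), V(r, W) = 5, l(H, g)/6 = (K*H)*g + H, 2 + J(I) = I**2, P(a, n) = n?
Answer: -11899/70 ≈ -169.99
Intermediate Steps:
K = -8 (K = 2*(-4) = -8)
J(I) = -2 + I**2
l(H, g) = 6*H - 48*H*g (l(H, g) = 6*((-8*H)*g + H) = 6*(-8*H*g + H) = 6*(H - 8*H*g) = 6*H - 48*H*g)
m = 1/350 (m = 1/(20 + 6*(-1)*(1 - 8*7)) = 1/(20 + 6*(-1)*(1 - 56)) = 1/(20 + 6*(-1)*(-55)) = 1/(20 + 330) = 1/350 ≈ 0.0028571)
V(J(-1), 3)*(m - 34) = 5*(1/350 - 34) = 5*(-11899/350) = -11899/70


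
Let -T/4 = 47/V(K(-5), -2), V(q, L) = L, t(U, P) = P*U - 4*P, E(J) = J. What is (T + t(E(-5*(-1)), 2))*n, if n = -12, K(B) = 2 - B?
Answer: -1152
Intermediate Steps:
t(U, P) = -4*P + P*U
T = 94 (T = -188/(-2) = -188*(-1)/2 = -4*(-47/2) = 94)
(T + t(E(-5*(-1)), 2))*n = (94 + 2*(-4 - 5*(-1)))*(-12) = (94 + 2*(-4 + 5))*(-12) = (94 + 2*1)*(-12) = (94 + 2)*(-12) = 96*(-12) = -1152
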